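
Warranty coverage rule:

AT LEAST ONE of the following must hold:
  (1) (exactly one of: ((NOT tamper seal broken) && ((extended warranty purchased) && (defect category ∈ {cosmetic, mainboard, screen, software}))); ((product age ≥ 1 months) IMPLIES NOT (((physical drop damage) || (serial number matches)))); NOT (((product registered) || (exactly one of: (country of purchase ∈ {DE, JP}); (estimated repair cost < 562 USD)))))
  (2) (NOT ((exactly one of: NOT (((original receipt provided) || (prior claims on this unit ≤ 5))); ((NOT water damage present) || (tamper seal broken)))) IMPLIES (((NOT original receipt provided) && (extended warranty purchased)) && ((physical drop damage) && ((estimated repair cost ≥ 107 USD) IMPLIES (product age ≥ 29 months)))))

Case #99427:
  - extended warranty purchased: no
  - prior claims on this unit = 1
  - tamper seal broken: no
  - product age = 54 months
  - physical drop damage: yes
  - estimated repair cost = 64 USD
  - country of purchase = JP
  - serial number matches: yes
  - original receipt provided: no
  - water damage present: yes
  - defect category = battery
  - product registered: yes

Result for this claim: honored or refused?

Refused

Atomic conditions:
  NOT tamper seal broken: no → true
  extended warranty purchased: no → false
  defect category ∈ {cosmetic, mainboard, screen, software}: battery is not in the set → false
  product age ≥ 1 months: 54 ≥ 1 is true
  physical drop damage: yes → true
  serial number matches: yes → true
  product registered: yes → true
  country of purchase ∈ {DE, JP}: JP is in the set → true
  estimated repair cost < 562 USD: 64 < 562 is true
  original receipt provided: no → false
  prior claims on this unit ≤ 5: 1 ≤ 5 is true
  NOT water damage present: yes → false
  tamper seal broken: no → false
  NOT original receipt provided: no → true
  estimated repair cost ≥ 107 USD: 64 ≥ 107 is false
  product age ≥ 29 months: 54 ≥ 29 is true
Combine:
[1.1.2] false AND false = false
[1.1] true AND false = false
[1.2.2.1] true OR true = true
[1.2.2] NOT true = false
[1.2] true → false = false
[1.3.1.2] exactly-one(true, true) = false
[1.3.1] true OR false = true
[1.3] NOT true = false
[1] exactly-one(false, false, false) = false
[2.1.1.1.1] false OR true = true
[2.1.1.1] NOT true = false
[2.1.1.2] false OR false = false
[2.1.1] exactly-one(false, false) = false
[2.1] NOT false = true
[2.2.1] true AND false = false
[2.2.2.2] false → true (antecedent false ⇒ implication holds) = true
[2.2.2] true AND true = true
[2.2] false AND true = false
[2] true → false = false
[root] false OR false = false
Overall: false → refused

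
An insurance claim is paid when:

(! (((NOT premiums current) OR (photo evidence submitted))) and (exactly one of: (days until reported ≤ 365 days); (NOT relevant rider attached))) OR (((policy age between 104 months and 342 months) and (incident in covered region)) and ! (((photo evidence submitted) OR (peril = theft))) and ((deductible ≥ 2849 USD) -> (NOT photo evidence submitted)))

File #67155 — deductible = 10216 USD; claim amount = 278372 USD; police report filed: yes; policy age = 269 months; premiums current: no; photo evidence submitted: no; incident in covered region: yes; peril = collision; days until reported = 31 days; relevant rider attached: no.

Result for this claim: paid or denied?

Atomic conditions:
  NOT premiums current: no → true
  photo evidence submitted: no → false
  days until reported ≤ 365 days: 31 ≤ 365 is true
  NOT relevant rider attached: no → true
  policy age between 104 months and 342 months: 269 in [104, 342] is true
  incident in covered region: yes → true
  peril = theft: collision == theft is false
  deductible ≥ 2849 USD: 10216 ≥ 2849 is true
  NOT photo evidence submitted: no → true
Combine:
[1.1.1] true OR false = true
[1.1] NOT true = false
[1.2] exactly-one(true, true) = false
[1] false AND false = false
[2.1] true AND true = true
[2.2.1] false OR false = false
[2.2] NOT false = true
[2.3] true → true = true
[2] true AND true AND true = true
[root] false OR true = true
Overall: true → paid

Paid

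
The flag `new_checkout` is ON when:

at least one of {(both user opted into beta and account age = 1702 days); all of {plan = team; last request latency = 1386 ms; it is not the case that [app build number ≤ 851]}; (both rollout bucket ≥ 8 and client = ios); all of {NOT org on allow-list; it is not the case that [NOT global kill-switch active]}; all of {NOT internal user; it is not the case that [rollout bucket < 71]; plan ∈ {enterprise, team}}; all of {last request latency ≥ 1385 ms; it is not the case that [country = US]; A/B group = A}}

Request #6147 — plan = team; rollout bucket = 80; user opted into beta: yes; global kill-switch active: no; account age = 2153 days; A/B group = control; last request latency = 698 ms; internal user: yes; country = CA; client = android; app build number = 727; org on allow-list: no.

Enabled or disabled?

Atomic conditions:
  user opted into beta: yes → true
  account age = 1702 days: 2153 == 1702 is false
  plan = team: team == team is true
  last request latency = 1386 ms: 698 == 1386 is false
  app build number ≤ 851: 727 ≤ 851 is true
  rollout bucket ≥ 8: 80 ≥ 8 is true
  client = ios: android == ios is false
  NOT org on allow-list: no → true
  NOT global kill-switch active: no → true
  NOT internal user: yes → false
  rollout bucket < 71: 80 < 71 is false
  plan ∈ {enterprise, team}: team is in the set → true
  last request latency ≥ 1385 ms: 698 ≥ 1385 is false
  country = US: CA == US is false
  A/B group = A: control == A is false
Combine:
[1] true AND false = false
[2.3] NOT true = false
[2] true AND false AND false = false
[3] true AND false = false
[4.2] NOT true = false
[4] true AND false = false
[5.2] NOT false = true
[5] false AND true AND true = false
[6.2] NOT false = true
[6] false AND true AND false = false
[root] false OR false OR false OR false OR false OR false = false
Overall: false → disabled

Disabled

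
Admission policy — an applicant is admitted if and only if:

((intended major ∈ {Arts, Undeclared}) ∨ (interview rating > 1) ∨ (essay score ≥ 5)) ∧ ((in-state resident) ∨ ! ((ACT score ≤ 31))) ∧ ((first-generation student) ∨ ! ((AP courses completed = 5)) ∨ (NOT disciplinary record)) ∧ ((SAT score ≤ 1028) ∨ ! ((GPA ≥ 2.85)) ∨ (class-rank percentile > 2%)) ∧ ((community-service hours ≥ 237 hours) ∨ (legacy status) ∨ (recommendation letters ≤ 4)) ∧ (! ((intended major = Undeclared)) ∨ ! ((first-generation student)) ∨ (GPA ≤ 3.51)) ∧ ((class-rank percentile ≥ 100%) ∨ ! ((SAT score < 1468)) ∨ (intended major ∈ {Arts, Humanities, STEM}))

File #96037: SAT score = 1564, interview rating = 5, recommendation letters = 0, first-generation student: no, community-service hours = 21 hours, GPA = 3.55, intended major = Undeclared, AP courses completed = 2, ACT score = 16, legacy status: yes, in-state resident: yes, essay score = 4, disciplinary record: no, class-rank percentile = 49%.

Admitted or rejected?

Admitted

Atomic conditions:
  intended major ∈ {Arts, Undeclared}: Undeclared is in the set → true
  interview rating > 1: 5 > 1 is true
  essay score ≥ 5: 4 ≥ 5 is false
  in-state resident: yes → true
  ACT score ≤ 31: 16 ≤ 31 is true
  first-generation student: no → false
  AP courses completed = 5: 2 == 5 is false
  NOT disciplinary record: no → true
  SAT score ≤ 1028: 1564 ≤ 1028 is false
  GPA ≥ 2.85: 3.55 ≥ 2.85 is true
  class-rank percentile > 2%: 49 > 2 is true
  community-service hours ≥ 237 hours: 21 ≥ 237 is false
  legacy status: yes → true
  recommendation letters ≤ 4: 0 ≤ 4 is true
  intended major = Undeclared: Undeclared == Undeclared is true
  GPA ≤ 3.51: 3.55 ≤ 3.51 is false
  class-rank percentile ≥ 100%: 49 ≥ 100 is false
  SAT score < 1468: 1564 < 1468 is false
  intended major ∈ {Arts, Humanities, STEM}: Undeclared is not in the set → false
Combine:
[1] true OR true OR false = true
[2.2] NOT true = false
[2] true OR false = true
[3.2] NOT false = true
[3] false OR true OR true = true
[4.2] NOT true = false
[4] false OR false OR true = true
[5] false OR true OR true = true
[6.1] NOT true = false
[6.2] NOT false = true
[6] false OR true OR false = true
[7.2] NOT false = true
[7] false OR true OR false = true
[root] true AND true AND true AND true AND true AND true AND true = true
Overall: true → admitted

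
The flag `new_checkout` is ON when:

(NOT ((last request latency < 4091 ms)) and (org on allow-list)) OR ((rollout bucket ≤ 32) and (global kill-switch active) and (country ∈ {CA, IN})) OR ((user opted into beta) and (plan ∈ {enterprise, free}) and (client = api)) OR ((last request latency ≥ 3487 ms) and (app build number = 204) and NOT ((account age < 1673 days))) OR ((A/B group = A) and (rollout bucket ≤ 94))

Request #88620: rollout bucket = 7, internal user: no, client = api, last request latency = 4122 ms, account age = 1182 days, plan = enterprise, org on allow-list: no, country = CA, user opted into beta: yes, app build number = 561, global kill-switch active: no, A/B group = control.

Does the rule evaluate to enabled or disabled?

Enabled

Atomic conditions:
  last request latency < 4091 ms: 4122 < 4091 is false
  org on allow-list: no → false
  rollout bucket ≤ 32: 7 ≤ 32 is true
  global kill-switch active: no → false
  country ∈ {CA, IN}: CA is in the set → true
  user opted into beta: yes → true
  plan ∈ {enterprise, free}: enterprise is in the set → true
  client = api: api == api is true
  last request latency ≥ 3487 ms: 4122 ≥ 3487 is true
  app build number = 204: 561 == 204 is false
  account age < 1673 days: 1182 < 1673 is true
  A/B group = A: control == A is false
  rollout bucket ≤ 94: 7 ≤ 94 is true
Combine:
[1.1] NOT false = true
[1] true AND false = false
[2] true AND false AND true = false
[3] true AND true AND true = true
[4.3] NOT true = false
[4] true AND false AND false = false
[5] false AND true = false
[root] false OR false OR true OR false OR false = true
Overall: true → enabled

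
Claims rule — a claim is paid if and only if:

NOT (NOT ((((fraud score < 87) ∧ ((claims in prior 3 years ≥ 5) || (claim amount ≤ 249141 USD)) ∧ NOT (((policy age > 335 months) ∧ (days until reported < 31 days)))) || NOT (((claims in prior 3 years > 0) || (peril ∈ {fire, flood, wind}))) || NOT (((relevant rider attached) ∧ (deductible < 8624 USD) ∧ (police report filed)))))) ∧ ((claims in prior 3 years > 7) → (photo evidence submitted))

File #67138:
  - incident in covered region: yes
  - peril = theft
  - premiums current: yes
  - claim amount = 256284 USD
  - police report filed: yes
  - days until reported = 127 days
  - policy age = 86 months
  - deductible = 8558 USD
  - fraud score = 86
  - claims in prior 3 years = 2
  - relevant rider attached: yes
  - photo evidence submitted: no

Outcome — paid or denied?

Denied

Atomic conditions:
  fraud score < 87: 86 < 87 is true
  claims in prior 3 years ≥ 5: 2 ≥ 5 is false
  claim amount ≤ 249141 USD: 256284 ≤ 249141 is false
  policy age > 335 months: 86 > 335 is false
  days until reported < 31 days: 127 < 31 is false
  claims in prior 3 years > 0: 2 > 0 is true
  peril ∈ {fire, flood, wind}: theft is not in the set → false
  relevant rider attached: yes → true
  deductible < 8624 USD: 8558 < 8624 is true
  police report filed: yes → true
  claims in prior 3 years > 7: 2 > 7 is false
  photo evidence submitted: no → false
Combine:
[1.1.1.1.2] false OR false = false
[1.1.1.1.3.1] false AND false = false
[1.1.1.1.3] NOT false = true
[1.1.1.1] true AND false AND true = false
[1.1.1.2.1] true OR false = true
[1.1.1.2] NOT true = false
[1.1.1.3.1] true AND true AND true = true
[1.1.1.3] NOT true = false
[1.1.1] false OR false OR false = false
[1.1] NOT false = true
[1] NOT true = false
[2] false → false (antecedent false ⇒ implication holds) = true
[root] false AND true = false
Overall: false → denied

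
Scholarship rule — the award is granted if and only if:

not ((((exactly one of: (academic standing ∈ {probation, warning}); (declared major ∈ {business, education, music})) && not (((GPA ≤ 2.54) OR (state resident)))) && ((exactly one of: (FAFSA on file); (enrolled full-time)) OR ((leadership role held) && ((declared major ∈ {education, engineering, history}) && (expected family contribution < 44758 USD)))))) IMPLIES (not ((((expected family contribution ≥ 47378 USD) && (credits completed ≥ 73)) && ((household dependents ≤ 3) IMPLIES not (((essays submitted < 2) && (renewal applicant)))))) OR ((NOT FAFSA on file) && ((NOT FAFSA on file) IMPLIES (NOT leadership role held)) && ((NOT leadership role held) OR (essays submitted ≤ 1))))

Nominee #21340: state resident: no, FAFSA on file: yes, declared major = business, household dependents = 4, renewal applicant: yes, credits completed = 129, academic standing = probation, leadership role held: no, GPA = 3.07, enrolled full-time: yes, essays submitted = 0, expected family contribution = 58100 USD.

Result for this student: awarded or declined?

Declined

Atomic conditions:
  academic standing ∈ {probation, warning}: probation is in the set → true
  declared major ∈ {business, education, music}: business is in the set → true
  GPA ≤ 2.54: 3.07 ≤ 2.54 is false
  state resident: no → false
  FAFSA on file: yes → true
  enrolled full-time: yes → true
  leadership role held: no → false
  declared major ∈ {education, engineering, history}: business is not in the set → false
  expected family contribution < 44758 USD: 58100 < 44758 is false
  expected family contribution ≥ 47378 USD: 58100 ≥ 47378 is true
  credits completed ≥ 73: 129 ≥ 73 is true
  household dependents ≤ 3: 4 ≤ 3 is false
  essays submitted < 2: 0 < 2 is true
  renewal applicant: yes → true
  NOT FAFSA on file: yes → false
  NOT leadership role held: no → true
  essays submitted ≤ 1: 0 ≤ 1 is true
Combine:
[1.1.1.1] exactly-one(true, true) = false
[1.1.1.2.1] false OR false = false
[1.1.1.2] NOT false = true
[1.1.1] false AND true = false
[1.1.2.1] exactly-one(true, true) = false
[1.1.2.2.2] false AND false = false
[1.1.2.2] false AND false = false
[1.1.2] false OR false = false
[1.1] false AND false = false
[1] NOT false = true
[2.1.1.1] true AND true = true
[2.1.1.2.2.1] true AND true = true
[2.1.1.2.2] NOT true = false
[2.1.1.2] false → false (antecedent false ⇒ implication holds) = true
[2.1.1] true AND true = true
[2.1] NOT true = false
[2.2.2] false → true (antecedent false ⇒ implication holds) = true
[2.2.3] true OR true = true
[2.2] false AND true AND true = false
[2] false OR false = false
[root] true → false = false
Overall: false → declined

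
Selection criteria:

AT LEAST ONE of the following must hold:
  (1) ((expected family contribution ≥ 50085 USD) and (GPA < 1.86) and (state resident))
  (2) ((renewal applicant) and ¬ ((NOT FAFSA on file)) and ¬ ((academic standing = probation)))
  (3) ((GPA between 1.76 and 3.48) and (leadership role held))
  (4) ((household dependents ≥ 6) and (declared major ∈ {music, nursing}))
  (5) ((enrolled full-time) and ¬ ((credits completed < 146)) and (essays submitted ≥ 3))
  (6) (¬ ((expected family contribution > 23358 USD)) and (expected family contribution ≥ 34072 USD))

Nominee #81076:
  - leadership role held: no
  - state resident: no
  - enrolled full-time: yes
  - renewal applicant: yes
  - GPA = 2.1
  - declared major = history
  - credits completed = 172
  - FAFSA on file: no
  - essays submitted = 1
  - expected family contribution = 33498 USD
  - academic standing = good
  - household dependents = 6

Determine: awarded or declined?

Atomic conditions:
  expected family contribution ≥ 50085 USD: 33498 ≥ 50085 is false
  GPA < 1.86: 2.1 < 1.86 is false
  state resident: no → false
  renewal applicant: yes → true
  NOT FAFSA on file: no → true
  academic standing = probation: good == probation is false
  GPA between 1.76 and 3.48: 2.1 in [1.76, 3.48] is true
  leadership role held: no → false
  household dependents ≥ 6: 6 ≥ 6 is true
  declared major ∈ {music, nursing}: history is not in the set → false
  enrolled full-time: yes → true
  credits completed < 146: 172 < 146 is false
  essays submitted ≥ 3: 1 ≥ 3 is false
  expected family contribution > 23358 USD: 33498 > 23358 is true
  expected family contribution ≥ 34072 USD: 33498 ≥ 34072 is false
Combine:
[1] false AND false AND false = false
[2.2] NOT true = false
[2.3] NOT false = true
[2] true AND false AND true = false
[3] true AND false = false
[4] true AND false = false
[5.2] NOT false = true
[5] true AND true AND false = false
[6.1] NOT true = false
[6] false AND false = false
[root] false OR false OR false OR false OR false OR false = false
Overall: false → declined

Declined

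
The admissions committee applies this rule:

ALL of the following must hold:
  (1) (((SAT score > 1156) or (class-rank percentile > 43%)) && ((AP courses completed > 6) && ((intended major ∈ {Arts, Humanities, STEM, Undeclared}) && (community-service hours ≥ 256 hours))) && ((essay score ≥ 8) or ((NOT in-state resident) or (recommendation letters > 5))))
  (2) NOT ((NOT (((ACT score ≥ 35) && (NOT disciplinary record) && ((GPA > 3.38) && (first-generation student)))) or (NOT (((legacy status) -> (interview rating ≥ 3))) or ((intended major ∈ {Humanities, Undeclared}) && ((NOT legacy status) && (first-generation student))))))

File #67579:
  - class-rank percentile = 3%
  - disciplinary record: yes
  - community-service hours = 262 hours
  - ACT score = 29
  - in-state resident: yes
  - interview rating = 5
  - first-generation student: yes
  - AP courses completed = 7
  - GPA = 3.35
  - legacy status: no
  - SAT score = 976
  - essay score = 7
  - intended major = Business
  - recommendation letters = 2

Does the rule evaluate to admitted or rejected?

Atomic conditions:
  SAT score > 1156: 976 > 1156 is false
  class-rank percentile > 43%: 3 > 43 is false
  AP courses completed > 6: 7 > 6 is true
  intended major ∈ {Arts, Humanities, STEM, Undeclared}: Business is not in the set → false
  community-service hours ≥ 256 hours: 262 ≥ 256 is true
  essay score ≥ 8: 7 ≥ 8 is false
  NOT in-state resident: yes → false
  recommendation letters > 5: 2 > 5 is false
  ACT score ≥ 35: 29 ≥ 35 is false
  NOT disciplinary record: yes → false
  GPA > 3.38: 3.35 > 3.38 is false
  first-generation student: yes → true
  legacy status: no → false
  interview rating ≥ 3: 5 ≥ 3 is true
  intended major ∈ {Humanities, Undeclared}: Business is not in the set → false
  NOT legacy status: no → true
Combine:
[1.1] false OR false = false
[1.2.2] false AND true = false
[1.2] true AND false = false
[1.3.2] false OR false = false
[1.3] false OR false = false
[1] false AND false AND false = false
[2.1.1.1.3] false AND true = false
[2.1.1.1] false AND false AND false = false
[2.1.1] NOT false = true
[2.1.2.1.1] false → true (antecedent false ⇒ implication holds) = true
[2.1.2.1] NOT true = false
[2.1.2.2.2] true AND true = true
[2.1.2.2] false AND true = false
[2.1.2] false OR false = false
[2.1] true OR false = true
[2] NOT true = false
[root] false AND false = false
Overall: false → rejected

Rejected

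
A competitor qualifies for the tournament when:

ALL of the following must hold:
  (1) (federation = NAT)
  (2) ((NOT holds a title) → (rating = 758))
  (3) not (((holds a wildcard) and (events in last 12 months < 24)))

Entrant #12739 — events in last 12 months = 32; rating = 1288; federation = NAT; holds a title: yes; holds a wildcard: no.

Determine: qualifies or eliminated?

Qualifies

Atomic conditions:
  federation = NAT: NAT == NAT is true
  NOT holds a title: yes → false
  rating = 758: 1288 == 758 is false
  holds a wildcard: no → false
  events in last 12 months < 24: 32 < 24 is false
Combine:
[2] false → false (antecedent false ⇒ implication holds) = true
[3.1] false AND false = false
[3] NOT false = true
[root] true AND true AND true = true
Overall: true → qualifies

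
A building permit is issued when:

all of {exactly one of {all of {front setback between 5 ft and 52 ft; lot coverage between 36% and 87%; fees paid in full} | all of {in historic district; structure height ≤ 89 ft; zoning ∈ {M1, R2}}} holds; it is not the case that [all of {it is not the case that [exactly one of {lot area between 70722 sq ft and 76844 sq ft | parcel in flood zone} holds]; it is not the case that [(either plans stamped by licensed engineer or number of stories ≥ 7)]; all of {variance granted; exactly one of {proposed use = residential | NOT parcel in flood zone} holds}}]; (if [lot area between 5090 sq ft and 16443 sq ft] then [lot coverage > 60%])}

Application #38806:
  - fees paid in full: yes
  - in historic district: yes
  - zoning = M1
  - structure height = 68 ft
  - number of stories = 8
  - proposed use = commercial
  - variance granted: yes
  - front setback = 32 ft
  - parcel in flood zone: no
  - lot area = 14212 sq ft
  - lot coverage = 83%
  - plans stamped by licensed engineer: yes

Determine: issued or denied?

Denied

Atomic conditions:
  front setback between 5 ft and 52 ft: 32 in [5, 52] is true
  lot coverage between 36% and 87%: 83 in [36, 87] is true
  fees paid in full: yes → true
  in historic district: yes → true
  structure height ≤ 89 ft: 68 ≤ 89 is true
  zoning ∈ {M1, R2}: M1 is in the set → true
  lot area between 70722 sq ft and 76844 sq ft: 14212 in [70722, 76844] is false
  parcel in flood zone: no → false
  plans stamped by licensed engineer: yes → true
  number of stories ≥ 7: 8 ≥ 7 is true
  variance granted: yes → true
  proposed use = residential: commercial == residential is false
  NOT parcel in flood zone: no → true
  lot area between 5090 sq ft and 16443 sq ft: 14212 in [5090, 16443] is true
  lot coverage > 60%: 83 > 60 is true
Combine:
[1.1] true AND true AND true = true
[1.2] true AND true AND true = true
[1] exactly-one(true, true) = false
[2.1.1.1] exactly-one(false, false) = false
[2.1.1] NOT false = true
[2.1.2.1] true OR true = true
[2.1.2] NOT true = false
[2.1.3.2] exactly-one(false, true) = true
[2.1.3] true AND true = true
[2.1] true AND false AND true = false
[2] NOT false = true
[3] true → true = true
[root] false AND true AND true = false
Overall: false → denied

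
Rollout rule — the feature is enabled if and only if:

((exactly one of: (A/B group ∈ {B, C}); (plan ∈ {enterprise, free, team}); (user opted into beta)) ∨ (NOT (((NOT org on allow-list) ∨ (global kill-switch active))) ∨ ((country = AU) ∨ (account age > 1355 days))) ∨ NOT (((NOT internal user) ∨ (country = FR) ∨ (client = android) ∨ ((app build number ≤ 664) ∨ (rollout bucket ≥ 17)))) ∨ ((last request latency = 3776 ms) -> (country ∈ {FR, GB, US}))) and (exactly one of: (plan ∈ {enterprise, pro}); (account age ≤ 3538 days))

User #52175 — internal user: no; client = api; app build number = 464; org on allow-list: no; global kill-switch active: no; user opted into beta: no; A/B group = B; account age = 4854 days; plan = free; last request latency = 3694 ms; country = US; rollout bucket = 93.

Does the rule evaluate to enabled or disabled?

Atomic conditions:
  A/B group ∈ {B, C}: B is in the set → true
  plan ∈ {enterprise, free, team}: free is in the set → true
  user opted into beta: no → false
  NOT org on allow-list: no → true
  global kill-switch active: no → false
  country = AU: US == AU is false
  account age > 1355 days: 4854 > 1355 is true
  NOT internal user: no → true
  country = FR: US == FR is false
  client = android: api == android is false
  app build number ≤ 664: 464 ≤ 664 is true
  rollout bucket ≥ 17: 93 ≥ 17 is true
  last request latency = 3776 ms: 3694 == 3776 is false
  country ∈ {FR, GB, US}: US is in the set → true
  plan ∈ {enterprise, pro}: free is not in the set → false
  account age ≤ 3538 days: 4854 ≤ 3538 is false
Combine:
[1.1] exactly-one(true, true, false) = false
[1.2.1.1] true OR false = true
[1.2.1] NOT true = false
[1.2.2] false OR true = true
[1.2] false OR true = true
[1.3.1.4] true OR true = true
[1.3.1] true OR false OR false OR true = true
[1.3] NOT true = false
[1.4] false → true (antecedent false ⇒ implication holds) = true
[1] false OR true OR false OR true = true
[2] exactly-one(false, false) = false
[root] true AND false = false
Overall: false → disabled

Disabled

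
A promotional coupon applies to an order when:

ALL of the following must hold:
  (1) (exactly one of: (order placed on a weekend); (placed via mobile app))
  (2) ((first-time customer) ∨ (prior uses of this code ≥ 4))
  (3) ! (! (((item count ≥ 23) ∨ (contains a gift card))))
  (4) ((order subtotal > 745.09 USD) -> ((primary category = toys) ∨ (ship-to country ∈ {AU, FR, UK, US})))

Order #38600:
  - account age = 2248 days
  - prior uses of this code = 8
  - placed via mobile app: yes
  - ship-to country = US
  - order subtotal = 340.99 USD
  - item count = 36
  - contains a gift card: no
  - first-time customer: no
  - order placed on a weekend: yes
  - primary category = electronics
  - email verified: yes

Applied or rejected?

Rejected

Atomic conditions:
  order placed on a weekend: yes → true
  placed via mobile app: yes → true
  first-time customer: no → false
  prior uses of this code ≥ 4: 8 ≥ 4 is true
  item count ≥ 23: 36 ≥ 23 is true
  contains a gift card: no → false
  order subtotal > 745.09 USD: 340.99 > 745.09 is false
  primary category = toys: electronics == toys is false
  ship-to country ∈ {AU, FR, UK, US}: US is in the set → true
Combine:
[1] exactly-one(true, true) = false
[2] false OR true = true
[3.1.1] true OR false = true
[3.1] NOT true = false
[3] NOT false = true
[4.2] false OR true = true
[4] false → true (antecedent false ⇒ implication holds) = true
[root] false AND true AND true AND true = false
Overall: false → rejected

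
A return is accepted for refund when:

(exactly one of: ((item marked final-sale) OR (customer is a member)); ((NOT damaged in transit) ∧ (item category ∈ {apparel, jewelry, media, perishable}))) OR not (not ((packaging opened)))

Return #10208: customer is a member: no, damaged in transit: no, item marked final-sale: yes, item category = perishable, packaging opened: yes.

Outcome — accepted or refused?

Atomic conditions:
  item marked final-sale: yes → true
  customer is a member: no → false
  NOT damaged in transit: no → true
  item category ∈ {apparel, jewelry, media, perishable}: perishable is in the set → true
  packaging opened: yes → true
Combine:
[1.1] true OR false = true
[1.2] true AND true = true
[1] exactly-one(true, true) = false
[2.1] NOT true = false
[2] NOT false = true
[root] false OR true = true
Overall: true → accepted

Accepted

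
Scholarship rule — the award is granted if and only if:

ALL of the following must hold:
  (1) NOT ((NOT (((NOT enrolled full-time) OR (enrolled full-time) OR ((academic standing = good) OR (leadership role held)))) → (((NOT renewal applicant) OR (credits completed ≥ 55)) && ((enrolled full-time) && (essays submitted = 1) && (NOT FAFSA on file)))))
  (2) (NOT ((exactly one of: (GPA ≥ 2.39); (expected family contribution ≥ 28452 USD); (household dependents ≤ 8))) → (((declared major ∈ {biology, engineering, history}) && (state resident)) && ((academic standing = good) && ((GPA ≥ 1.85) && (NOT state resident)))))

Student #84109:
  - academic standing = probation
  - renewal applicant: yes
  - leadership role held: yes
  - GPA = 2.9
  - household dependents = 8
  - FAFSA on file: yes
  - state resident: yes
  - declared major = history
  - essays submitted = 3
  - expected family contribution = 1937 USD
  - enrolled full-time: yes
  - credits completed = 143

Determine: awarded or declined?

Declined

Atomic conditions:
  NOT enrolled full-time: yes → false
  enrolled full-time: yes → true
  academic standing = good: probation == good is false
  leadership role held: yes → true
  NOT renewal applicant: yes → false
  credits completed ≥ 55: 143 ≥ 55 is true
  essays submitted = 1: 3 == 1 is false
  NOT FAFSA on file: yes → false
  GPA ≥ 2.39: 2.9 ≥ 2.39 is true
  expected family contribution ≥ 28452 USD: 1937 ≥ 28452 is false
  household dependents ≤ 8: 8 ≤ 8 is true
  declared major ∈ {biology, engineering, history}: history is in the set → true
  state resident: yes → true
  GPA ≥ 1.85: 2.9 ≥ 1.85 is true
  NOT state resident: yes → false
Combine:
[1.1.1.1.3] false OR true = true
[1.1.1.1] false OR true OR true = true
[1.1.1] NOT true = false
[1.1.2.1] false OR true = true
[1.1.2.2] true AND false AND false = false
[1.1.2] true AND false = false
[1.1] false → false (antecedent false ⇒ implication holds) = true
[1] NOT true = false
[2.1.1] exactly-one(true, false, true) = false
[2.1] NOT false = true
[2.2.1] true AND true = true
[2.2.2.2] true AND false = false
[2.2.2] false AND false = false
[2.2] true AND false = false
[2] true → false = false
[root] false AND false = false
Overall: false → declined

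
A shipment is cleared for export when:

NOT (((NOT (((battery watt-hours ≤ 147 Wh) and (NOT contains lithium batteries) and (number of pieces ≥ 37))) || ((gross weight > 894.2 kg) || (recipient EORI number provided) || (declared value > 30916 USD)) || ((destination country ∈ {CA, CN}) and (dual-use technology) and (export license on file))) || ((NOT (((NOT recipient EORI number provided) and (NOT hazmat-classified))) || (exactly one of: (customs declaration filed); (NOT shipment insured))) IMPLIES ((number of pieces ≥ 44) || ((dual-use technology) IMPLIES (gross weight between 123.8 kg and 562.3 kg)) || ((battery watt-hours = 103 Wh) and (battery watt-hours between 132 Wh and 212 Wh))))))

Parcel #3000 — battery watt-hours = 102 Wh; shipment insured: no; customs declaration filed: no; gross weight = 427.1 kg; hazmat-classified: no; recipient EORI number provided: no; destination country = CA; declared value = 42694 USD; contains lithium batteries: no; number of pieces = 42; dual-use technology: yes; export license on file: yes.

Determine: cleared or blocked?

Atomic conditions:
  battery watt-hours ≤ 147 Wh: 102 ≤ 147 is true
  NOT contains lithium batteries: no → true
  number of pieces ≥ 37: 42 ≥ 37 is true
  gross weight > 894.2 kg: 427.1 > 894.2 is false
  recipient EORI number provided: no → false
  declared value > 30916 USD: 42694 > 30916 is true
  destination country ∈ {CA, CN}: CA is in the set → true
  dual-use technology: yes → true
  export license on file: yes → true
  NOT recipient EORI number provided: no → true
  NOT hazmat-classified: no → true
  customs declaration filed: no → false
  NOT shipment insured: no → true
  number of pieces ≥ 44: 42 ≥ 44 is false
  gross weight between 123.8 kg and 562.3 kg: 427.1 in [123.8, 562.3] is true
  battery watt-hours = 103 Wh: 102 == 103 is false
  battery watt-hours between 132 Wh and 212 Wh: 102 in [132, 212] is false
Combine:
[1.1.1.1] true AND true AND true = true
[1.1.1] NOT true = false
[1.1.2] false OR false OR true = true
[1.1.3] true AND true AND true = true
[1.1] false OR true OR true = true
[1.2.1.1.1] true AND true = true
[1.2.1.1] NOT true = false
[1.2.1.2] exactly-one(false, true) = true
[1.2.1] false OR true = true
[1.2.2.2] true → true = true
[1.2.2.3] false AND false = false
[1.2.2] false OR true OR false = true
[1.2] true → true = true
[1] true OR true = true
[root] NOT true = false
Overall: false → blocked

Blocked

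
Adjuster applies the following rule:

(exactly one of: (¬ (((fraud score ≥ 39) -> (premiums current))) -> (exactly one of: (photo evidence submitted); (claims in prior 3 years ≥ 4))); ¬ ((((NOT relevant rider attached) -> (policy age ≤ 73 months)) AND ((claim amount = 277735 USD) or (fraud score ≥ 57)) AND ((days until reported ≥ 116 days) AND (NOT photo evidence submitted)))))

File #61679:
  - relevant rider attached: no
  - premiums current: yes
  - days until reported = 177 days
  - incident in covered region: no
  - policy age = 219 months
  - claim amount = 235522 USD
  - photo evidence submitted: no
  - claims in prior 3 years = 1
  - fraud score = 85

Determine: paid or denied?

Denied

Atomic conditions:
  fraud score ≥ 39: 85 ≥ 39 is true
  premiums current: yes → true
  photo evidence submitted: no → false
  claims in prior 3 years ≥ 4: 1 ≥ 4 is false
  NOT relevant rider attached: no → true
  policy age ≤ 73 months: 219 ≤ 73 is false
  claim amount = 277735 USD: 235522 == 277735 is false
  fraud score ≥ 57: 85 ≥ 57 is true
  days until reported ≥ 116 days: 177 ≥ 116 is true
  NOT photo evidence submitted: no → true
Combine:
[1.1.1] true → true = true
[1.1] NOT true = false
[1.2] exactly-one(false, false) = false
[1] false → false (antecedent false ⇒ implication holds) = true
[2.1.1] true → false = false
[2.1.2] false OR true = true
[2.1.3] true AND true = true
[2.1] false AND true AND true = false
[2] NOT false = true
[root] exactly-one(true, true) = false
Overall: false → denied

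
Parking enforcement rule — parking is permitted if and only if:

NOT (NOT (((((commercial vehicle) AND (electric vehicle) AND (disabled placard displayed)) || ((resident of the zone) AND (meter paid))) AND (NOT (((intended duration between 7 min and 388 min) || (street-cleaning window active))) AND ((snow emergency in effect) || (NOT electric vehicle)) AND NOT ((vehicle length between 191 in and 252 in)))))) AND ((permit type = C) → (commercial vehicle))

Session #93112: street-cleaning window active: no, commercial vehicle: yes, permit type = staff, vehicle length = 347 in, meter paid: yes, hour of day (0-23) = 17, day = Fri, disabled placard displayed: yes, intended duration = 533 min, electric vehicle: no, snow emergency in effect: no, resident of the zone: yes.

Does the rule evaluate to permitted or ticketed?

Atomic conditions:
  commercial vehicle: yes → true
  electric vehicle: no → false
  disabled placard displayed: yes → true
  resident of the zone: yes → true
  meter paid: yes → true
  intended duration between 7 min and 388 min: 533 in [7, 388] is false
  street-cleaning window active: no → false
  snow emergency in effect: no → false
  NOT electric vehicle: no → true
  vehicle length between 191 in and 252 in: 347 in [191, 252] is false
  permit type = C: staff == C is false
Combine:
[1.1.1.1.1] true AND false AND true = false
[1.1.1.1.2] true AND true = true
[1.1.1.1] false OR true = true
[1.1.1.2.1.1] false OR false = false
[1.1.1.2.1] NOT false = true
[1.1.1.2.2] false OR true = true
[1.1.1.2.3] NOT false = true
[1.1.1.2] true AND true AND true = true
[1.1.1] true AND true = true
[1.1] NOT true = false
[1] NOT false = true
[2] false → true (antecedent false ⇒ implication holds) = true
[root] true AND true = true
Overall: true → permitted

Permitted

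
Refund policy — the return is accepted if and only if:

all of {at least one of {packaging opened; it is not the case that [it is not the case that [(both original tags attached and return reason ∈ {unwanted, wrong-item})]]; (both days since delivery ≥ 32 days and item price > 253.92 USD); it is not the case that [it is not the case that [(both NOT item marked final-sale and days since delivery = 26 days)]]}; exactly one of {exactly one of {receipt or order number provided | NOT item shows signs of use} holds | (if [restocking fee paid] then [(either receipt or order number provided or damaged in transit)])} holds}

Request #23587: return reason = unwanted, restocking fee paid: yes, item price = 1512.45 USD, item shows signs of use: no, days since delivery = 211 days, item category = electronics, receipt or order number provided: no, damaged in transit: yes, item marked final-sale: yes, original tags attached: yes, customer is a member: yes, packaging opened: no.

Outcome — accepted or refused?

Atomic conditions:
  packaging opened: no → false
  original tags attached: yes → true
  return reason ∈ {unwanted, wrong-item}: unwanted is in the set → true
  days since delivery ≥ 32 days: 211 ≥ 32 is true
  item price > 253.92 USD: 1512.45 > 253.92 is true
  NOT item marked final-sale: yes → false
  days since delivery = 26 days: 211 == 26 is false
  receipt or order number provided: no → false
  NOT item shows signs of use: no → true
  restocking fee paid: yes → true
  damaged in transit: yes → true
Combine:
[1.2.1.1] true AND true = true
[1.2.1] NOT true = false
[1.2] NOT false = true
[1.3] true AND true = true
[1.4.1.1] false AND false = false
[1.4.1] NOT false = true
[1.4] NOT true = false
[1] false OR true OR true OR false = true
[2.1] exactly-one(false, true) = true
[2.2.2] false OR true = true
[2.2] true → true = true
[2] exactly-one(true, true) = false
[root] true AND false = false
Overall: false → refused

Refused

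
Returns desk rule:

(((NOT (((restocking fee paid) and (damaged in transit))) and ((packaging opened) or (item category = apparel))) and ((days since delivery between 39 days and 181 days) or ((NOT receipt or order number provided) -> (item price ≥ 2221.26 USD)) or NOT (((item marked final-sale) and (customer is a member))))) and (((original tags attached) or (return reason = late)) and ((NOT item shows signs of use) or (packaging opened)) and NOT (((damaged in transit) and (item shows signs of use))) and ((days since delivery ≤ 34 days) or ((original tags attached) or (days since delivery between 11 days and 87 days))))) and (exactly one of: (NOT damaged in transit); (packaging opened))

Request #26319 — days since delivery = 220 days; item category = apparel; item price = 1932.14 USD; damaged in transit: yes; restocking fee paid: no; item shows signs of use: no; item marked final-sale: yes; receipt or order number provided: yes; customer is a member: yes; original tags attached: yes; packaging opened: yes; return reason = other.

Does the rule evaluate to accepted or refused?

Atomic conditions:
  restocking fee paid: no → false
  damaged in transit: yes → true
  packaging opened: yes → true
  item category = apparel: apparel == apparel is true
  days since delivery between 39 days and 181 days: 220 in [39, 181] is false
  NOT receipt or order number provided: yes → false
  item price ≥ 2221.26 USD: 1932.14 ≥ 2221.26 is false
  item marked final-sale: yes → true
  customer is a member: yes → true
  original tags attached: yes → true
  return reason = late: other == late is false
  NOT item shows signs of use: no → true
  item shows signs of use: no → false
  days since delivery ≤ 34 days: 220 ≤ 34 is false
  days since delivery between 11 days and 87 days: 220 in [11, 87] is false
  NOT damaged in transit: yes → false
Combine:
[1.1.1.1.1] false AND true = false
[1.1.1.1] NOT false = true
[1.1.1.2] true OR true = true
[1.1.1] true AND true = true
[1.1.2.2] false → false (antecedent false ⇒ implication holds) = true
[1.1.2.3.1] true AND true = true
[1.1.2.3] NOT true = false
[1.1.2] false OR true OR false = true
[1.1] true AND true = true
[1.2.1] true OR false = true
[1.2.2] true OR true = true
[1.2.3.1] true AND false = false
[1.2.3] NOT false = true
[1.2.4.2] true OR false = true
[1.2.4] false OR true = true
[1.2] true AND true AND true AND true = true
[1] true AND true = true
[2] exactly-one(false, true) = true
[root] true AND true = true
Overall: true → accepted

Accepted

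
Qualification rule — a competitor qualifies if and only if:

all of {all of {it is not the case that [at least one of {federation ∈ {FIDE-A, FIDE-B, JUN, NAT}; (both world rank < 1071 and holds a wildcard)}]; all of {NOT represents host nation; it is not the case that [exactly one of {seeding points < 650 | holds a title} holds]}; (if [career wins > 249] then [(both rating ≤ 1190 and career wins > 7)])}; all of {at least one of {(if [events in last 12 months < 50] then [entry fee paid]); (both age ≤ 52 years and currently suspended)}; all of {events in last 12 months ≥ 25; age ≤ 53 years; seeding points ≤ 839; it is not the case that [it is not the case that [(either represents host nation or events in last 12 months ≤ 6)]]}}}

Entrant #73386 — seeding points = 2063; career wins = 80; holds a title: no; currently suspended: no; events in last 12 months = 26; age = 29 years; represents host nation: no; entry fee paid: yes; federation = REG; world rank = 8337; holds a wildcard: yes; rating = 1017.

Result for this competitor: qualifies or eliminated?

Atomic conditions:
  federation ∈ {FIDE-A, FIDE-B, JUN, NAT}: REG is not in the set → false
  world rank < 1071: 8337 < 1071 is false
  holds a wildcard: yes → true
  NOT represents host nation: no → true
  seeding points < 650: 2063 < 650 is false
  holds a title: no → false
  career wins > 249: 80 > 249 is false
  rating ≤ 1190: 1017 ≤ 1190 is true
  career wins > 7: 80 > 7 is true
  events in last 12 months < 50: 26 < 50 is true
  entry fee paid: yes → true
  age ≤ 52 years: 29 ≤ 52 is true
  currently suspended: no → false
  events in last 12 months ≥ 25: 26 ≥ 25 is true
  age ≤ 53 years: 29 ≤ 53 is true
  seeding points ≤ 839: 2063 ≤ 839 is false
  represents host nation: no → false
  events in last 12 months ≤ 6: 26 ≤ 6 is false
Combine:
[1.1.1.2] false AND true = false
[1.1.1] false OR false = false
[1.1] NOT false = true
[1.2.2.1] exactly-one(false, false) = false
[1.2.2] NOT false = true
[1.2] true AND true = true
[1.3.2] true AND true = true
[1.3] false → true (antecedent false ⇒ implication holds) = true
[1] true AND true AND true = true
[2.1.1] true → true = true
[2.1.2] true AND false = false
[2.1] true OR false = true
[2.2.4.1.1] false OR false = false
[2.2.4.1] NOT false = true
[2.2.4] NOT true = false
[2.2] true AND true AND false AND false = false
[2] true AND false = false
[root] true AND false = false
Overall: false → eliminated

Eliminated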